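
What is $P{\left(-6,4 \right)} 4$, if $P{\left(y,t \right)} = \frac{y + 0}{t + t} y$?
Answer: $18$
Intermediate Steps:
$P{\left(y,t \right)} = \frac{y^{2}}{2 t}$ ($P{\left(y,t \right)} = \frac{y}{2 t} y = \frac{y^{2}}{2 t}$)
$P{\left(-6,4 \right)} 4 = \frac{\left(-6\right)^{2}}{2 \cdot 4} \cdot 4 = \frac{1}{2} \cdot \frac{1}{4} \cdot 36 \cdot 4 = \frac{9}{2} \cdot 4 = 18$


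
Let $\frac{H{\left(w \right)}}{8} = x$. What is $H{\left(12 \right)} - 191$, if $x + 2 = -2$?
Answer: $-223$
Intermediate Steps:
$x = -4$ ($x = -2 - 2 = -4$)
$H{\left(w \right)} = -32$ ($H{\left(w \right)} = 8 \left(-4\right) = -32$)
$H{\left(12 \right)} - 191 = -32 - 191 = -223$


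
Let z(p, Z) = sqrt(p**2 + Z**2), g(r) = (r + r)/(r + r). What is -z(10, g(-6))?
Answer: -sqrt(101) ≈ -10.050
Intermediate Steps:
g(r) = 1 (g(r) = (2*r)/((2*r)) = (2*r)*(1/(2*r)) = 1)
z(p, Z) = sqrt(Z**2 + p**2)
-z(10, g(-6)) = -sqrt(1**2 + 10**2) = -sqrt(1 + 100) = -sqrt(101)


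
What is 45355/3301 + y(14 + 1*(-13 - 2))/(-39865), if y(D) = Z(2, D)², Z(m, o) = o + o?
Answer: 1808063871/131594365 ≈ 13.740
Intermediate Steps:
Z(m, o) = 2*o
y(D) = 4*D² (y(D) = (2*D)² = 4*D²)
45355/3301 + y(14 + 1*(-13 - 2))/(-39865) = 45355/3301 + (4*(14 + 1*(-13 - 2))²)/(-39865) = 45355*(1/3301) + (4*(14 + 1*(-15))²)*(-1/39865) = 45355/3301 + (4*(14 - 15)²)*(-1/39865) = 45355/3301 + (4*(-1)²)*(-1/39865) = 45355/3301 + (4*1)*(-1/39865) = 45355/3301 + 4*(-1/39865) = 45355/3301 - 4/39865 = 1808063871/131594365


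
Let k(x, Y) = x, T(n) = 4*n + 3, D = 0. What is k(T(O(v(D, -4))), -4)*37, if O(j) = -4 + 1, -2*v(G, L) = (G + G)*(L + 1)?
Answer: -333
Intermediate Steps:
v(G, L) = -G*(1 + L) (v(G, L) = -(G + G)*(L + 1)/2 = -2*G*(1 + L)/2 = -G*(1 + L))
O(j) = -3
T(n) = 3 + 4*n
k(T(O(v(D, -4))), -4)*37 = (3 + 4*(-3))*37 = (3 - 12)*37 = -9*37 = -333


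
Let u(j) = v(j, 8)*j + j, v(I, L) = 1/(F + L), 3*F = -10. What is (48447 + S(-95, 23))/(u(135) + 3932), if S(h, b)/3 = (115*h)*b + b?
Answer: -897666/5213 ≈ -172.20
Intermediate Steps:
F = -10/3 (F = (⅓)*(-10) = -10/3 ≈ -3.3333)
v(I, L) = 1/(-10/3 + L)
u(j) = 17*j/14 (u(j) = (3/(-10 + 3*8))*j + j = (3/(-10 + 24))*j + j = (3/14)*j + j = (3*(1/14))*j + j = 3*j/14 + j = 17*j/14)
S(h, b) = 3*b + 345*b*h (S(h, b) = 3*((115*h)*b + b) = 3*(115*b*h + b) = 3*(b + 115*b*h) = 3*b + 345*b*h)
(48447 + S(-95, 23))/(u(135) + 3932) = (48447 + 3*23*(1 + 115*(-95)))/((17/14)*135 + 3932) = (48447 + 3*23*(1 - 10925))/(2295/14 + 3932) = (48447 + 3*23*(-10924))/(57343/14) = (48447 - 753756)*(14/57343) = -705309*14/57343 = -897666/5213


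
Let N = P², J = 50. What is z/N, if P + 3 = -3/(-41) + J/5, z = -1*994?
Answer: -835457/42050 ≈ -19.868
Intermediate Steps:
z = -994
P = 290/41 (P = -3 + (-3/(-41) + 50/5) = -3 + (-3*(-1/41) + 50*(⅕)) = -3 + (3/41 + 10) = -3 + 413/41 = 290/41 ≈ 7.0732)
N = 84100/1681 (N = (290/41)² = 84100/1681 ≈ 50.030)
z/N = -994/84100/1681 = -994*1681/84100 = -835457/42050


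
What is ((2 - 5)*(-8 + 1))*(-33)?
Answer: -693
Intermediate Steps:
((2 - 5)*(-8 + 1))*(-33) = -3*(-7)*(-33) = 21*(-33) = -693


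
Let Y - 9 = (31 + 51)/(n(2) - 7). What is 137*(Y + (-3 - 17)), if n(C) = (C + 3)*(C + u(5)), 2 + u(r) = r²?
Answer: -83296/59 ≈ -1411.8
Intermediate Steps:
u(r) = -2 + r²
n(C) = (3 + C)*(23 + C) (n(C) = (C + 3)*(C + (-2 + 5²)) = (3 + C)*(C + (-2 + 25)) = (3 + C)*(C + 23) = (3 + C)*(23 + C))
Y = 572/59 (Y = 9 + (31 + 51)/((69 + 2² + 26*2) - 7) = 9 + 82/((69 + 4 + 52) - 7) = 9 + 82/(125 - 7) = 9 + 82/118 = 9 + 82*(1/118) = 9 + 41/59 = 572/59 ≈ 9.6949)
137*(Y + (-3 - 17)) = 137*(572/59 + (-3 - 17)) = 137*(572/59 - 20) = 137*(-608/59) = -83296/59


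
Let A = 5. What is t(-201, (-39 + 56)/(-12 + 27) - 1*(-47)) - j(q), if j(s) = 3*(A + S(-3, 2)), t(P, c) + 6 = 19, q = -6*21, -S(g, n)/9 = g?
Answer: -83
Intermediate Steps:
S(g, n) = -9*g
q = -126
t(P, c) = 13 (t(P, c) = -6 + 19 = 13)
j(s) = 96 (j(s) = 3*(5 - 9*(-3)) = 3*(5 + 27) = 3*32 = 96)
t(-201, (-39 + 56)/(-12 + 27) - 1*(-47)) - j(q) = 13 - 1*96 = 13 - 96 = -83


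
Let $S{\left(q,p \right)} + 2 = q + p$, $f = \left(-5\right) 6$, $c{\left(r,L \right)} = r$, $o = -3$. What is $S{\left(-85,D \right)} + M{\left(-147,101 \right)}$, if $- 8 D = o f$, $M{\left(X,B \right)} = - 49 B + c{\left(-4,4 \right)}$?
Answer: $- \frac{20205}{4} \approx -5051.3$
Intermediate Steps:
$f = -30$
$M{\left(X,B \right)} = -4 - 49 B$ ($M{\left(X,B \right)} = - 49 B - 4 = -4 - 49 B$)
$D = - \frac{45}{4}$ ($D = - \frac{\left(-3\right) \left(-30\right)}{8} = \left(- \frac{1}{8}\right) 90 = - \frac{45}{4} \approx -11.25$)
$S{\left(q,p \right)} = -2 + p + q$ ($S{\left(q,p \right)} = -2 + \left(q + p\right) = -2 + \left(p + q\right) = -2 + p + q$)
$S{\left(-85,D \right)} + M{\left(-147,101 \right)} = \left(-2 - \frac{45}{4} - 85\right) - 4953 = - \frac{393}{4} - 4953 = - \frac{20205}{4}$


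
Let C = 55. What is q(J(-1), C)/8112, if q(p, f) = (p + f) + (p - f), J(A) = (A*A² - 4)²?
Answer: 25/4056 ≈ 0.0061637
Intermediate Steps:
J(A) = (-4 + A³)² (J(A) = (A³ - 4)² = (-4 + A³)²)
q(p, f) = 2*p (q(p, f) = (f + p) + (p - f) = 2*p)
q(J(-1), C)/8112 = (2*(-4 + (-1)³)²)/8112 = (2*(-4 - 1)²)*(1/8112) = (2*(-5)²)*(1/8112) = (2*25)*(1/8112) = 50*(1/8112) = 25/4056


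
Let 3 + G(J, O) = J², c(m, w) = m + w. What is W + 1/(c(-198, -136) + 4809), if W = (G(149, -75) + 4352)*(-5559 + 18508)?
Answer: 1538486876251/4475 ≈ 3.4380e+8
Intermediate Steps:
G(J, O) = -3 + J²
W = 343795950 (W = ((-3 + 149²) + 4352)*(-5559 + 18508) = ((-3 + 22201) + 4352)*12949 = (22198 + 4352)*12949 = 26550*12949 = 343795950)
W + 1/(c(-198, -136) + 4809) = 343795950 + 1/((-198 - 136) + 4809) = 343795950 + 1/(-334 + 4809) = 343795950 + 1/4475 = 1538486876251/4475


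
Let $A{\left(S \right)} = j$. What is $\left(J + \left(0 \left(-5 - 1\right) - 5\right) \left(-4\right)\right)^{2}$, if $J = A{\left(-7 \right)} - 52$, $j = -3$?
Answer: $1225$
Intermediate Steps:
$A{\left(S \right)} = -3$
$J = -55$ ($J = -3 - 52 = -55$)
$\left(J + \left(0 \left(-5 - 1\right) - 5\right) \left(-4\right)\right)^{2} = \left(-55 + \left(0 \left(-5 - 1\right) - 5\right) \left(-4\right)\right)^{2} = \left(-55 + \left(0 \left(-6\right) - 5\right) \left(-4\right)\right)^{2} = \left(-55 + \left(0 - 5\right) \left(-4\right)\right)^{2} = \left(-55 - -20\right)^{2} = \left(-55 + 20\right)^{2} = \left(-35\right)^{2} = 1225$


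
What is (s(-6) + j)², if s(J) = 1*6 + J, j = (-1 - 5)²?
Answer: 1296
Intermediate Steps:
j = 36 (j = (-6)² = 36)
s(J) = 6 + J
(s(-6) + j)² = ((6 - 6) + 36)² = (0 + 36)² = 36² = 1296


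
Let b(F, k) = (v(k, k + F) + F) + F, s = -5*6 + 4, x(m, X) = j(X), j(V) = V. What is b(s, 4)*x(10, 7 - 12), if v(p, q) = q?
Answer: 370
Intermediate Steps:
x(m, X) = X
s = -26 (s = -30 + 4 = -26)
b(F, k) = k + 3*F (b(F, k) = ((k + F) + F) + F = ((F + k) + F) + F = (k + 2*F) + F = k + 3*F)
b(s, 4)*x(10, 7 - 12) = (4 + 3*(-26))*(7 - 12) = (4 - 78)*(-5) = -74*(-5) = 370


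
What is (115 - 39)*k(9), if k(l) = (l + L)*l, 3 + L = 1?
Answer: 4788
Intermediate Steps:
L = -2 (L = -3 + 1 = -2)
k(l) = l*(-2 + l) (k(l) = (l - 2)*l = (-2 + l)*l = l*(-2 + l))
(115 - 39)*k(9) = (115 - 39)*(9*(-2 + 9)) = 76*(9*7) = 76*63 = 4788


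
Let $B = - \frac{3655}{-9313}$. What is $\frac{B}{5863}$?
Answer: $\frac{3655}{54602119} \approx 6.6939 \cdot 10^{-5}$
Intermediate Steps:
$B = \frac{3655}{9313}$ ($B = \left(-3655\right) \left(- \frac{1}{9313}\right) = \frac{3655}{9313} \approx 0.39246$)
$\frac{B}{5863} = \frac{3655}{9313 \cdot 5863} = \frac{3655}{9313} \cdot \frac{1}{5863} = \frac{3655}{54602119}$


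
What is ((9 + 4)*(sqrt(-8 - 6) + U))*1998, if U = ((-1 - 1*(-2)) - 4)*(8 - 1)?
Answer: -545454 + 25974*I*sqrt(14) ≈ -5.4545e+5 + 97186.0*I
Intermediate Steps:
U = -21 (U = ((-1 + 2) - 4)*7 = (1 - 4)*7 = -3*7 = -21)
((9 + 4)*(sqrt(-8 - 6) + U))*1998 = ((9 + 4)*(sqrt(-8 - 6) - 21))*1998 = (13*(sqrt(-14) - 21))*1998 = (13*(I*sqrt(14) - 21))*1998 = (13*(-21 + I*sqrt(14)))*1998 = (-273 + 13*I*sqrt(14))*1998 = -545454 + 25974*I*sqrt(14)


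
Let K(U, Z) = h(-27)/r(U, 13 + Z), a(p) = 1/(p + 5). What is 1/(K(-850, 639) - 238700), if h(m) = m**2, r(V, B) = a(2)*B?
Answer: -652/155627297 ≈ -4.1895e-6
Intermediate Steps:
a(p) = 1/(5 + p)
r(V, B) = B/7 (r(V, B) = B/(5 + 2) = B/7)
K(U, Z) = 729/(13/7 + Z/7) (K(U, Z) = (-27)**2/(((13 + Z)/7)) = 729/(13/7 + Z/7))
1/(K(-850, 639) - 238700) = 1/(5103/(13 + 639) - 238700) = 1/(5103/652 - 238700) = 1/(-155627297/652) = -652/155627297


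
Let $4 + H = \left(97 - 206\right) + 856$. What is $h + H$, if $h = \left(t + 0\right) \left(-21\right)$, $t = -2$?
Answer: $785$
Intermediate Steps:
$H = 743$ ($H = -4 + \left(\left(97 - 206\right) + 856\right) = -4 + \left(-109 + 856\right) = -4 + 747 = 743$)
$h = 42$ ($h = \left(-2 + 0\right) \left(-21\right) = \left(-2\right) \left(-21\right) = 42$)
$h + H = 42 + 743 = 785$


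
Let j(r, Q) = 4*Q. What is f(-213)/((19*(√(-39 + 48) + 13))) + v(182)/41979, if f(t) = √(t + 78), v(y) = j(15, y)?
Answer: 104/5997 + 3*I*√15/304 ≈ 0.017342 + 0.03822*I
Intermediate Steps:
v(y) = 4*y
f(t) = √(78 + t)
f(-213)/((19*(√(-39 + 48) + 13))) + v(182)/41979 = √(78 - 213)/((19*(√(-39 + 48) + 13))) + (4*182)/41979 = √(-135)/((19*(√9 + 13))) + 728*(1/41979) = (3*I*√15)/((19*(3 + 13))) + 104/5997 = (3*I*√15)/((19*16)) + 104/5997 = (3*I*√15)/304 + 104/5997 = (3*I*√15)*(1/304) + 104/5997 = 3*I*√15/304 + 104/5997 = 104/5997 + 3*I*√15/304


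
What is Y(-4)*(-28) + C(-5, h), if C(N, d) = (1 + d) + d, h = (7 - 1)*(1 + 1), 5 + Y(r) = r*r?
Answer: -283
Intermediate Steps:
Y(r) = -5 + r² (Y(r) = -5 + r*r = -5 + r²)
h = 12 (h = 6*2 = 12)
C(N, d) = 1 + 2*d
Y(-4)*(-28) + C(-5, h) = (-5 + (-4)²)*(-28) + (1 + 2*12) = (-5 + 16)*(-28) + (1 + 24) = 11*(-28) + 25 = -308 + 25 = -283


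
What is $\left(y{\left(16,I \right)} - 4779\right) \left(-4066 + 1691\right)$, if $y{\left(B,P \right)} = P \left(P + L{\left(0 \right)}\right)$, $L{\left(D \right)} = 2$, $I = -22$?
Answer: $10305125$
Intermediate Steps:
$y{\left(B,P \right)} = P \left(2 + P\right)$ ($y{\left(B,P \right)} = P \left(P + 2\right) = P \left(2 + P\right)$)
$\left(y{\left(16,I \right)} - 4779\right) \left(-4066 + 1691\right) = \left(- 22 \left(2 - 22\right) - 4779\right) \left(-4066 + 1691\right) = \left(\left(-22\right) \left(-20\right) - 4779\right) \left(-2375\right) = \left(440 - 4779\right) \left(-2375\right) = \left(-4339\right) \left(-2375\right) = 10305125$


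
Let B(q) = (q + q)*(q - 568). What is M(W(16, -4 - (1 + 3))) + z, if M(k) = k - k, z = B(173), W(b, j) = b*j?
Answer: -136670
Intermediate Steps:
B(q) = 2*q*(-568 + q) (B(q) = (2*q)*(-568 + q) = 2*q*(-568 + q))
z = -136670 (z = 2*173*(-568 + 173) = 2*173*(-395) = -136670)
M(k) = 0
M(W(16, -4 - (1 + 3))) + z = 0 - 136670 = -136670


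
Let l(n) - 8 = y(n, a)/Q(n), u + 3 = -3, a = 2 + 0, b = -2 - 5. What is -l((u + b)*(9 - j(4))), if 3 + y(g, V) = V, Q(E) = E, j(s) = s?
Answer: -521/65 ≈ -8.0154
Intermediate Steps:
b = -7
a = 2
y(g, V) = -3 + V
u = -6 (u = -3 - 3 = -6)
l(n) = 8 - 1/n (l(n) = 8 + (-3 + 2)/n = 8 - 1/n)
-l((u + b)*(9 - j(4))) = -(8 - 1/((-6 - 7)*(9 - 1*4))) = -(8 - 1/((-13*(9 - 4)))) = -(8 - 1/((-13*5))) = -(8 - 1/(-65)) = -(8 - 1*(-1/65)) = -(8 + 1/65) = -1*521/65 = -521/65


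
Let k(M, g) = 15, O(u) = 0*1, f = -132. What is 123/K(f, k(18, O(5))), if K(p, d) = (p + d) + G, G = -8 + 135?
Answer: 123/10 ≈ 12.300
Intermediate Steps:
O(u) = 0
G = 127
K(p, d) = 127 + d + p (K(p, d) = (p + d) + 127 = (d + p) + 127 = 127 + d + p)
123/K(f, k(18, O(5))) = 123/(127 + 15 - 132) = 123/10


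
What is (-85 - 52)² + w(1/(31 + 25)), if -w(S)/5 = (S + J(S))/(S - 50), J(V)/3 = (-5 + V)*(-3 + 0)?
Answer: 52546991/2799 ≈ 18774.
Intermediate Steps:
J(V) = 45 - 9*V (J(V) = 3*((-5 + V)*(-3 + 0)) = 3*((-5 + V)*(-3)) = 3*(15 - 3*V) = 45 - 9*V)
w(S) = -5*(45 - 8*S)/(-50 + S) (w(S) = -5*(S + (45 - 9*S))/(S - 50) = -5*(45 - 8*S)/(-50 + S))
(-85 - 52)² + w(1/(31 + 25)) = (-85 - 52)² + 5*(-45 + 8/(31 + 25))/(-50 + 1/(31 + 25)) = (-137)² + 5*(-45 + 8/56)/(-50 + 1/56) = 18769 + 5*(-45 + 8*(1/56))/(-50 + 1/56) = 18769 + 5*(-45 + ⅐)/(-2799/56) = 18769 + 5*(-56/2799)*(-314/7) = 18769 + 12560/2799 = 52546991/2799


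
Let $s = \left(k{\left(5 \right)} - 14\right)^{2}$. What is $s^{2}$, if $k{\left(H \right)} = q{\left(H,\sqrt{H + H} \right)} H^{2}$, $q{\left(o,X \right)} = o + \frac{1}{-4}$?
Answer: $\frac{30821664721}{256} \approx 1.204 \cdot 10^{8}$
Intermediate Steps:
$q{\left(o,X \right)} = - \frac{1}{4} + o$ ($q{\left(o,X \right)} = o - \frac{1}{4} = - \frac{1}{4} + o$)
$k{\left(H \right)} = H^{2} \left(- \frac{1}{4} + H\right)$ ($k{\left(H \right)} = \left(- \frac{1}{4} + H\right) H^{2} = H^{2} \left(- \frac{1}{4} + H\right)$)
$s = \frac{175561}{16}$ ($s = \left(5^{2} \left(- \frac{1}{4} + 5\right) - 14\right)^{2} = \left(25 \cdot \frac{19}{4} - 14\right)^{2} = \left(\frac{475}{4} - 14\right)^{2} = \left(\frac{419}{4}\right)^{2} = \frac{175561}{16} \approx 10973.0$)
$s^{2} = \left(\frac{175561}{16}\right)^{2} = \frac{30821664721}{256}$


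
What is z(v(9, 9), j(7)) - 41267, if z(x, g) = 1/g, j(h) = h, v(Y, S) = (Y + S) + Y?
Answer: -288868/7 ≈ -41267.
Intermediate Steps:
v(Y, S) = S + 2*Y (v(Y, S) = (S + Y) + Y = S + 2*Y)
z(v(9, 9), j(7)) - 41267 = 1/7 - 41267 = ⅐ - 41267 = -288868/7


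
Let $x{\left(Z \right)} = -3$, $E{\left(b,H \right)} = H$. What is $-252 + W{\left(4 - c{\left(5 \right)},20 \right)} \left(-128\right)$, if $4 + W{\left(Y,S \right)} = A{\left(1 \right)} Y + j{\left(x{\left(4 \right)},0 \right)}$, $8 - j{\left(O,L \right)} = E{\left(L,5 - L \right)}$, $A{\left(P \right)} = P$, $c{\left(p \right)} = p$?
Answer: $4$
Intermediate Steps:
$j{\left(O,L \right)} = 3 + L$ ($j{\left(O,L \right)} = 8 - \left(5 - L\right) = 8 + \left(-5 + L\right) = 3 + L$)
$W{\left(Y,S \right)} = -1 + Y$ ($W{\left(Y,S \right)} = -4 + \left(1 Y + \left(3 + 0\right)\right) = -4 + \left(Y + 3\right) = -4 + \left(3 + Y\right) = -1 + Y$)
$-252 + W{\left(4 - c{\left(5 \right)},20 \right)} \left(-128\right) = -252 + \left(-1 + \left(4 - 5\right)\right) \left(-128\right) = -252 + \left(-1 - 1\right) \left(-128\right) = -252 - -256 = -252 + 256 = 4$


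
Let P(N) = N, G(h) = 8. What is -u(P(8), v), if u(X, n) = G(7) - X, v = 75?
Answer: 0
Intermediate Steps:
u(X, n) = 8 - X
-u(P(8), v) = -(8 - 1*8) = -(8 - 8) = -1*0 = 0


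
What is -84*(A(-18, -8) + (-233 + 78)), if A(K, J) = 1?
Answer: 12936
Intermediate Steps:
-84*(A(-18, -8) + (-233 + 78)) = -84*(1 + (-233 + 78)) = -84*(1 - 155) = -84*(-154) = 12936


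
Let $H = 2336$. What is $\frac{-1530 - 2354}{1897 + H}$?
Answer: $- \frac{3884}{4233} \approx -0.91755$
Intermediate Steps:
$\frac{-1530 - 2354}{1897 + H} = \frac{-1530 - 2354}{1897 + 2336} = - \frac{3884}{4233}$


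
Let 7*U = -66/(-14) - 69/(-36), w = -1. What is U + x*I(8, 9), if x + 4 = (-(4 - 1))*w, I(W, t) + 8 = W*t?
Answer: -37075/588 ≈ -63.053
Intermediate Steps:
I(W, t) = -8 + W*t
x = -1 (x = -4 - (4 - 1)*(-1) = -4 - 1*3*(-1) = -4 - 3*(-1) = -4 + 3 = -1)
U = 557/588 (U = (-66/(-14) - 69/(-36))/7 = (-66*(-1/14) - 69*(-1/36))/7 = (33/7 + 23/12)/7 = (⅐)*(557/84) = 557/588 ≈ 0.94728)
U + x*I(8, 9) = 557/588 - (-8 + 8*9) = 557/588 - (-8 + 72) = 557/588 - 1*64 = 557/588 - 64 = -37075/588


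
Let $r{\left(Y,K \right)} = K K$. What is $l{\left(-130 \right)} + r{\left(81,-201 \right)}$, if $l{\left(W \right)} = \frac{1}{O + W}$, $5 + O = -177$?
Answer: $\frac{12605111}{312} \approx 40401.0$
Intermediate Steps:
$O = -182$ ($O = -5 - 177 = -182$)
$r{\left(Y,K \right)} = K^{2}$
$l{\left(W \right)} = \frac{1}{-182 + W}$
$l{\left(-130 \right)} + r{\left(81,-201 \right)} = \frac{1}{-182 - 130} + \left(-201\right)^{2} = \frac{1}{-312} + 40401 = - \frac{1}{312} + 40401 = \frac{12605111}{312}$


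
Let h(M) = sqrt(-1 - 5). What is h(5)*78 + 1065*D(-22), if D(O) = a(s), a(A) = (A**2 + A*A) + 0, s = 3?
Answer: 19170 + 78*I*sqrt(6) ≈ 19170.0 + 191.06*I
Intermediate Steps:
a(A) = 2*A**2 (a(A) = (A**2 + A**2) + 0 = 2*A**2 + 0 = 2*A**2)
D(O) = 18 (D(O) = 2*3**2 = 2*9 = 18)
h(M) = I*sqrt(6) (h(M) = sqrt(-6) = I*sqrt(6))
h(5)*78 + 1065*D(-22) = (I*sqrt(6))*78 + 1065*18 = 78*I*sqrt(6) + 19170 = 19170 + 78*I*sqrt(6)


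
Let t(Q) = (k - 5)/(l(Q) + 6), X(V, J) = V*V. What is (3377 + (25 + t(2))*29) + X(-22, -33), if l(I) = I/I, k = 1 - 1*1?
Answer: 31957/7 ≈ 4565.3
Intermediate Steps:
X(V, J) = V²
k = 0 (k = 1 - 1 = 0)
l(I) = 1
t(Q) = -5/7 (t(Q) = (0 - 5)/(1 + 6) = -5/7)
(3377 + (25 + t(2))*29) + X(-22, -33) = (3377 + (25 - 5/7)*29) + (-22)² = (3377 + (170/7)*29) + 484 = (3377 + 4930/7) + 484 = 28569/7 + 484 = 31957/7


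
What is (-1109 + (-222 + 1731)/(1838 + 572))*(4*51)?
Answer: -272460462/1205 ≈ -2.2611e+5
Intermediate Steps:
(-1109 + (-222 + 1731)/(1838 + 572))*(4*51) = (-1109 + 1509/2410)*204 = -2671181/2410*204 = -272460462/1205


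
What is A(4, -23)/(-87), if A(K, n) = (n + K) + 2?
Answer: 17/87 ≈ 0.19540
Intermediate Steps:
A(K, n) = 2 + K + n (A(K, n) = (K + n) + 2 = 2 + K + n)
A(4, -23)/(-87) = (2 + 4 - 23)/(-87) = -17*(-1/87) = 17/87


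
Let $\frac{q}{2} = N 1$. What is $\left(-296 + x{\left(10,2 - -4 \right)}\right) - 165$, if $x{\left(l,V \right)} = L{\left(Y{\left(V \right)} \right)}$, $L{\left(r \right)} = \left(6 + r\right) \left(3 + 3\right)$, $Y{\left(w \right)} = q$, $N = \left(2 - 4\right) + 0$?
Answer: $-449$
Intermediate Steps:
$N = -2$ ($N = -2 + 0 = -2$)
$q = -4$ ($q = 2 \left(\left(-2\right) 1\right) = 2 \left(-2\right) = -4$)
$Y{\left(w \right)} = -4$
$L{\left(r \right)} = 36 + 6 r$ ($L{\left(r \right)} = \left(6 + r\right) 6 = 36 + 6 r$)
$x{\left(l,V \right)} = 12$ ($x{\left(l,V \right)} = 36 + 6 \left(-4\right) = 36 - 24 = 12$)
$\left(-296 + x{\left(10,2 - -4 \right)}\right) - 165 = \left(-296 + 12\right) - 165 = -284 - 165 = -449$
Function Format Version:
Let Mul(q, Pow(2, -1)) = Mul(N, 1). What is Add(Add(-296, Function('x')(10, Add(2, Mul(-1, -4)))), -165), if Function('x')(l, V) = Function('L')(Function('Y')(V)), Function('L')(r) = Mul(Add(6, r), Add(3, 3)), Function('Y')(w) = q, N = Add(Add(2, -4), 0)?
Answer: -449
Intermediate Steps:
N = -2 (N = Add(-2, 0) = -2)
q = -4 (q = Mul(2, Mul(-2, 1)) = Mul(2, -2) = -4)
Function('Y')(w) = -4
Function('L')(r) = Add(36, Mul(6, r)) (Function('L')(r) = Mul(Add(6, r), 6) = Add(36, Mul(6, r)))
Function('x')(l, V) = 12 (Function('x')(l, V) = Add(36, Mul(6, -4)) = Add(36, -24) = 12)
Add(Add(-296, Function('x')(10, Add(2, Mul(-1, -4)))), -165) = Add(Add(-296, 12), -165) = Add(-284, -165) = -449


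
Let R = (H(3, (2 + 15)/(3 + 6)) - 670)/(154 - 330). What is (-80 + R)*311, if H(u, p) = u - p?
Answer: -9384425/396 ≈ -23698.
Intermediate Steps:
R = 1505/396 (R = ((3 - (2 + 15)/(3 + 6)) - 670)/(154 - 330) = ((3 - 17/9) - 670)/(-176) = ((3 - 17/9) - 670)*(-1/176) = (10/9 - 670)*(-1/176) = -6020/9*(-1/176) = 1505/396 ≈ 3.8005)
(-80 + R)*311 = (-80 + 1505/396)*311 = -30175/396*311 = -9384425/396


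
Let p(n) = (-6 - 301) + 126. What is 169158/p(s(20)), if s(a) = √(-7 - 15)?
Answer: -169158/181 ≈ -934.57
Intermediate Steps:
s(a) = I*√22 (s(a) = √(-22) = I*√22)
p(n) = -181 (p(n) = -307 + 126 = -181)
169158/p(s(20)) = 169158/(-181) = 169158*(-1/181) = -169158/181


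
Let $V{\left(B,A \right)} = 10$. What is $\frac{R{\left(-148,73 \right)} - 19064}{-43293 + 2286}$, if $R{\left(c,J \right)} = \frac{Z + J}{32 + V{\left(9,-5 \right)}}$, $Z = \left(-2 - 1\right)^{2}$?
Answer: $\frac{400303}{861147} \approx 0.46485$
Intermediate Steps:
$Z = 9$ ($Z = \left(-3\right)^{2} = 9$)
$R{\left(c,J \right)} = \frac{3}{14} + \frac{J}{42}$ ($R{\left(c,J \right)} = \frac{9 + J}{32 + 10} = \frac{9 + J}{42} = \left(9 + J\right) \frac{1}{42} = \frac{3}{14} + \frac{J}{42}$)
$\frac{R{\left(-148,73 \right)} - 19064}{-43293 + 2286} = \frac{\left(\frac{3}{14} + \frac{1}{42} \cdot 73\right) - 19064}{-43293 + 2286} = \frac{\left(\frac{3}{14} + \frac{73}{42}\right) - 19064}{-41007} = \left(\frac{41}{21} - 19064\right) \left(- \frac{1}{41007}\right) = \left(- \frac{400303}{21}\right) \left(- \frac{1}{41007}\right) = \frac{400303}{861147}$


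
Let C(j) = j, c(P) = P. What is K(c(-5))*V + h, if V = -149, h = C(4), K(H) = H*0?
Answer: 4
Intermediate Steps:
K(H) = 0
h = 4
K(c(-5))*V + h = 0*(-149) + 4 = 0 + 4 = 4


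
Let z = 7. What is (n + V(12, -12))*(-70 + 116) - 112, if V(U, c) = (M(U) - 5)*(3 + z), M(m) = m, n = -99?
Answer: -1446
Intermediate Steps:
V(U, c) = -50 + 10*U (V(U, c) = (U - 5)*(3 + 7) = (-5 + U)*10 = -50 + 10*U)
(n + V(12, -12))*(-70 + 116) - 112 = (-99 + (-50 + 10*12))*(-70 + 116) - 112 = (-99 + (-50 + 120))*46 - 112 = (-99 + 70)*46 - 112 = -29*46 - 112 = -1334 - 112 = -1446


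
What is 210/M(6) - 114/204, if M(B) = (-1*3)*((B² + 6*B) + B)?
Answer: -1931/1326 ≈ -1.4563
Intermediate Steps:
M(B) = -21*B - 3*B² (M(B) = -3*(B² + 7*B) = -21*B - 3*B²)
210/M(6) - 114/204 = 210/((-3*6*(7 + 6))) - 114/204 = 210/((-3*6*13)) - 114*1/204 = 210/(-234) - 19/34 = 210*(-1/234) - 19/34 = -35/39 - 19/34 = -1931/1326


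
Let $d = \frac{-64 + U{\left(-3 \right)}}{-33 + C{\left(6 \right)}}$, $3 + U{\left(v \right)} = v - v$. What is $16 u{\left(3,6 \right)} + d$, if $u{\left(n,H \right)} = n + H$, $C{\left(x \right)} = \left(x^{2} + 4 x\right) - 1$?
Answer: $\frac{3677}{26} \approx 141.42$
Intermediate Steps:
$C{\left(x \right)} = -1 + x^{2} + 4 x$
$U{\left(v \right)} = -3$ ($U{\left(v \right)} = -3 + \left(v - v\right) = -3 + 0 = -3$)
$u{\left(n,H \right)} = H + n$
$d = - \frac{67}{26}$ ($d = \frac{-64 - 3}{-33 + \left(-1 + 6^{2} + 4 \cdot 6\right)} = - \frac{67}{-33 + \left(-1 + 36 + 24\right)} = - \frac{67}{-33 + 59} = - \frac{67}{26} \approx -2.5769$)
$16 u{\left(3,6 \right)} + d = 16 \left(6 + 3\right) - \frac{67}{26} = 16 \cdot 9 - \frac{67}{26} = 144 - \frac{67}{26} = \frac{3677}{26}$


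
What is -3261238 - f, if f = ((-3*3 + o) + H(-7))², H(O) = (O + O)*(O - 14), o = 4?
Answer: -3344759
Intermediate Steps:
H(O) = 2*O*(-14 + O) (H(O) = (2*O)*(-14 + O) = 2*O*(-14 + O))
f = 83521 (f = ((-3*3 + 4) + 2*(-7)*(-14 - 7))² = ((-9 + 4) + 2*(-7)*(-21))² = (-5 + 294)² = 289² = 83521)
-3261238 - f = -3261238 - 1*83521 = -3261238 - 83521 = -3344759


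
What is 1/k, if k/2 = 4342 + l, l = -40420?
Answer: -1/72156 ≈ -1.3859e-5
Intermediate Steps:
k = -72156 (k = 2*(4342 - 40420) = 2*(-36078) = -72156)
1/k = 1/(-72156) = -1/72156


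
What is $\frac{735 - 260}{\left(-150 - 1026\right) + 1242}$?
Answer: $\frac{475}{66} \approx 7.197$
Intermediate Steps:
$\frac{735 - 260}{\left(-150 - 1026\right) + 1242} = \frac{475}{-1176 + 1242} = \frac{475}{66}$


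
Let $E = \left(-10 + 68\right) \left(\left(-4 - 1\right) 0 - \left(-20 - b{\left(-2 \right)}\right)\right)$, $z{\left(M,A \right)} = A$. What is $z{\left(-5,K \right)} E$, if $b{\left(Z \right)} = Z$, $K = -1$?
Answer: $-1044$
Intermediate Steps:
$E = 1044$ ($E = \left(-10 + 68\right) \left(\left(-4 - 1\right) 0 + \left(\left(-2 + 42\right) - 22\right)\right) = 58 \left(\left(-5\right) 0 + \left(40 - 22\right)\right) = 58 \left(0 + 18\right) = 58 \cdot 18 = 1044$)
$z{\left(-5,K \right)} E = \left(-1\right) 1044 = -1044$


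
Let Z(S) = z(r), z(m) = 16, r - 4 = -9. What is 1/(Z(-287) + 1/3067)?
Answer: 3067/49073 ≈ 0.062499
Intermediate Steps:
r = -5 (r = 4 - 9 = -5)
Z(S) = 16
1/(Z(-287) + 1/3067) = 1/(16 + 1/3067) = 1/(49073/3067) = 3067/49073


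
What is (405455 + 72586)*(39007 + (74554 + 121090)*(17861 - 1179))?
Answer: 1560216933430815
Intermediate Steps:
(405455 + 72586)*(39007 + (74554 + 121090)*(17861 - 1179)) = 478041*(39007 + 195644*16682) = 478041*(39007 + 3263733208) = 478041*3263772215 = 1560216933430815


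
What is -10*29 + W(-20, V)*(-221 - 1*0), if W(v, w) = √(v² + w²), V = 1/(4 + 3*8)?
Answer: -290 - 221*√313601/28 ≈ -4710.0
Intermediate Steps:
V = 1/28 (V = 1/(4 + 24) = 1/28 ≈ 0.035714)
-10*29 + W(-20, V)*(-221 - 1*0) = -10*29 + √((-20)² + (1/28)²)*(-221 - 1*0) = -290 + √(400 + 1/784)*(-221 + 0) = -290 + √(313601/784)*(-221) = -290 + (√313601/28)*(-221) = -290 - 221*√313601/28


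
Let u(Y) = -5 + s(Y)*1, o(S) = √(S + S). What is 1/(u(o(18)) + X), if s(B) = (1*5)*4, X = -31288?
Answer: -1/31273 ≈ -3.1976e-5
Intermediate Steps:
s(B) = 20 (s(B) = 5*4 = 20)
o(S) = √2*√S (o(S) = √(2*S) = √2*√S)
u(Y) = 15 (u(Y) = -5 + 20*1 = -5 + 20 = 15)
1/(u(o(18)) + X) = 1/(15 - 31288) = 1/(-31273) = -1/31273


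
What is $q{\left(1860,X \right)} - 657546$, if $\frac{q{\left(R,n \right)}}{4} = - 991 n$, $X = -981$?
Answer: $3231138$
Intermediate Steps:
$q{\left(R,n \right)} = - 3964 n$ ($q{\left(R,n \right)} = 4 \left(- 991 n\right) = - 3964 n$)
$q{\left(1860,X \right)} - 657546 = \left(-3964\right) \left(-981\right) - 657546 = 3888684 - 657546 = 3231138$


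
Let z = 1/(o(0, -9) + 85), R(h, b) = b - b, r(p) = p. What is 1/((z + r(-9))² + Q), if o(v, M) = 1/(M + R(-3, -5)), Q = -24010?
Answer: -583696/13967385271 ≈ -4.1790e-5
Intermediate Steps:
R(h, b) = 0
o(v, M) = 1/M (o(v, M) = 1/(M + 0) = 1/M)
z = 9/764 (z = 1/(1/(-9) + 85) = 1/(-⅑ + 85) = 1/(764/9) = 9/764 ≈ 0.011780)
1/((z + r(-9))² + Q) = 1/((9/764 - 9)² - 24010) = 1/((-6867/764)² - 24010) = 1/(47155689/583696 - 24010) = 1/(-13967385271/583696) = -583696/13967385271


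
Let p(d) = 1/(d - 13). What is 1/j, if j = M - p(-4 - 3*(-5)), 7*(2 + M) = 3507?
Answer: 2/999 ≈ 0.0020020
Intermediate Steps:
M = 499 (M = -2 + (⅐)*3507 = -2 + 501 = 499)
p(d) = 1/(-13 + d)
j = 999/2 (j = 499 - 1/(-13 + (-4 - 3*(-5))) = 499 - 1/(-13 + (-4 + 15)) = 499 - 1/(-13 + 11) = 499 - 1/(-2) = 499 - 1*(-½) = 499 + ½ = 999/2 ≈ 499.50)
1/j = 1/(999/2) = 2/999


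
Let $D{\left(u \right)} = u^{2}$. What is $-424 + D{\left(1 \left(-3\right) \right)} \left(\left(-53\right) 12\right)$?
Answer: $-6148$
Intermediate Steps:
$-424 + D{\left(1 \left(-3\right) \right)} \left(\left(-53\right) 12\right) = -424 + \left(1 \left(-3\right)\right)^{2} \left(\left(-53\right) 12\right) = -424 + \left(-3\right)^{2} \left(-636\right) = -424 + 9 \left(-636\right) = -424 - 5724 = -6148$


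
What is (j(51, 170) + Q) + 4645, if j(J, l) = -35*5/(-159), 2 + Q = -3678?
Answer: 153610/159 ≈ 966.10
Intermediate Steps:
Q = -3680 (Q = -2 - 3678 = -3680)
j(J, l) = 175/159 (j(J, l) = -175*(-1/159) = 175/159)
(j(51, 170) + Q) + 4645 = (175/159 - 3680) + 4645 = -584945/159 + 4645 = 153610/159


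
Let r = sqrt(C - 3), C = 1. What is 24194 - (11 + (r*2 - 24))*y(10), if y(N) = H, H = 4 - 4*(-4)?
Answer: 24454 - 40*I*sqrt(2) ≈ 24454.0 - 56.569*I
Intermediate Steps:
H = 20 (H = 4 + 16 = 20)
y(N) = 20
r = I*sqrt(2) (r = sqrt(1 - 3) = sqrt(-2) = I*sqrt(2) ≈ 1.4142*I)
24194 - (11 + (r*2 - 24))*y(10) = 24194 - (11 + ((I*sqrt(2))*2 - 24))*20 = 24194 - (11 + (2*I*sqrt(2) - 24))*20 = 24194 - (11 + (-24 + 2*I*sqrt(2)))*20 = 24194 - (-13 + 2*I*sqrt(2))*20 = 24194 - (-260 + 40*I*sqrt(2)) = 24194 + (260 - 40*I*sqrt(2)) = 24454 - 40*I*sqrt(2)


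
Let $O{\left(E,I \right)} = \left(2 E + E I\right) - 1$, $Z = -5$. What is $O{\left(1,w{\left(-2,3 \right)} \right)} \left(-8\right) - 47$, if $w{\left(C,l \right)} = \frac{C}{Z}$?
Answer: $- \frac{291}{5} \approx -58.2$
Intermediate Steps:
$w{\left(C,l \right)} = - \frac{C}{5}$ ($w{\left(C,l \right)} = \frac{C}{-5} = C \left(- \frac{1}{5}\right) = - \frac{C}{5}$)
$O{\left(E,I \right)} = -1 + 2 E + E I$
$O{\left(1,w{\left(-2,3 \right)} \right)} \left(-8\right) - 47 = \left(-1 + 2 \cdot 1 + 1 \left(\left(- \frac{1}{5}\right) \left(-2\right)\right)\right) \left(-8\right) - 47 = \left(-1 + 2 + 1 \cdot \frac{2}{5}\right) \left(-8\right) - 47 = \left(-1 + 2 + \frac{2}{5}\right) \left(-8\right) - 47 = \frac{7}{5} \left(-8\right) - 47 = - \frac{56}{5} - 47 = - \frac{291}{5}$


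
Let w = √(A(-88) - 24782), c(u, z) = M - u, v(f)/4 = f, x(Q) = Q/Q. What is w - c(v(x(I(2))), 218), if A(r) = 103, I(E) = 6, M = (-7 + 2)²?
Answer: -21 + I*√24679 ≈ -21.0 + 157.1*I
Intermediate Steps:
M = 25 (M = (-5)² = 25)
x(Q) = 1
v(f) = 4*f
c(u, z) = 25 - u
w = I*√24679 (w = √(103 - 24782) = √(-24679) = I*√24679 ≈ 157.1*I)
w - c(v(x(I(2))), 218) = I*√24679 - (25 - 4) = I*√24679 - 1*21 = I*√24679 - 21 = -21 + I*√24679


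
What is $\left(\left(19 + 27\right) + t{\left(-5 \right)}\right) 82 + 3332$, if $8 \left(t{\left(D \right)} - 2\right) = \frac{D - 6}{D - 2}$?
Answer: $\frac{203955}{28} \approx 7284.1$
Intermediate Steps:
$t{\left(D \right)} = 2 + \frac{-6 + D}{8 \left(-2 + D\right)}$ ($t{\left(D \right)} = 2 + \frac{\left(D - 6\right) \frac{1}{D - 2}}{8} = 2 + \frac{\left(D - 6\right) \frac{1}{-2 + D}}{8} = 2 + \frac{\left(-6 + D\right) \frac{1}{-2 + D}}{8} = 2 + \frac{\frac{1}{-2 + D} \left(-6 + D\right)}{8} = 2 + \frac{-6 + D}{8 \left(-2 + D\right)}$)
$\left(\left(19 + 27\right) + t{\left(-5 \right)}\right) 82 + 3332 = \left(\left(19 + 27\right) + \frac{-38 + 17 \left(-5\right)}{8 \left(-2 - 5\right)}\right) 82 + 3332 = \left(46 + \frac{-38 - 85}{8 \left(-7\right)}\right) 82 + 3332 = \left(46 + \frac{1}{8} \left(- \frac{1}{7}\right) \left(-123\right)\right) 82 + 3332 = \left(46 + \frac{123}{56}\right) 82 + 3332 = \frac{2699}{56} \cdot 82 + 3332 = \frac{110659}{28} + 3332 = \frac{203955}{28}$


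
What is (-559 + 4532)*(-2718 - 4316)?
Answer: -27946082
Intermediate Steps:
(-559 + 4532)*(-2718 - 4316) = 3973*(-7034) = -27946082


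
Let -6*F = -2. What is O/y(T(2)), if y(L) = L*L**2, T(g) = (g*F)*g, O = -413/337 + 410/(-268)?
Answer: -3359529/2890112 ≈ -1.1624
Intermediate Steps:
F = 1/3 (F = -1/6*(-2) = 1/3 ≈ 0.33333)
O = -124427/45158 (O = -413*1/337 + 410*(-1/268) = -413/337 - 205/134 = -124427/45158 ≈ -2.7554)
T(g) = g**2/3 (T(g) = (g*(1/3))*g = (g/3)*g = g**2/3)
y(L) = L**3
O/y(T(2)) = -124427/(45158*(((1/3)*2**2)**3)) = -124427/(45158*(((1/3)*4)**3)) = -124427/(45158*((4/3)**3)) = -124427/(45158*64/27) = -124427/45158*27/64 = -3359529/2890112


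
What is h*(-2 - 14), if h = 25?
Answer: -400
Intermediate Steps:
h*(-2 - 14) = 25*(-2 - 14) = 25*(-16) = -400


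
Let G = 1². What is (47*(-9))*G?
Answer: -423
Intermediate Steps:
G = 1
(47*(-9))*G = (47*(-9))*1 = -423*1 = -423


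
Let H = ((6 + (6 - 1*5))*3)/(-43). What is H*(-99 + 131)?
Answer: -672/43 ≈ -15.628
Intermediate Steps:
H = -21/43 (H = ((6 + (6 - 5))*3)*(-1/43) = ((6 + 1)*3)*(-1/43) = (7*3)*(-1/43) = 21*(-1/43) = -21/43 ≈ -0.48837)
H*(-99 + 131) = -21*(-99 + 131)/43 = -21/43*32 = -672/43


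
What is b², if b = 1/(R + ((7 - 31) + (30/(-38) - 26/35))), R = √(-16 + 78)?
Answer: 442225/(16979 - 665*√62)² ≈ 0.0032070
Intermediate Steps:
R = √62 ≈ 7.8740
b = 1/(-16979/665 + √62) (b = 1/(√62 + ((7 - 31) + (30/(-38) - 26/35))) = 1/(√62 + (-24 + (30*(-1/38) - 26*1/35))) = 1/(√62 + (-24 + (-15/19 - 26/35))) = 1/(√62 + (-24 - 1019/665)) = 1/(√62 - 16979/665) = 1/(-16979/665 + √62) ≈ -0.056630)
b² = (-11291035/260868491 - 442225*√62/260868491)²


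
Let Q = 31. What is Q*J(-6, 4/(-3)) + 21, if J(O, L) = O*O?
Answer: 1137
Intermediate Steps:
J(O, L) = O²
Q*J(-6, 4/(-3)) + 21 = 31*(-6)² + 21 = 31*36 + 21 = 1116 + 21 = 1137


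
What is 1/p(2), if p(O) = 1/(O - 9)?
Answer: -7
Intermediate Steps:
p(O) = 1/(-9 + O)
1/p(2) = 1/(1/(-9 + 2)) = 1/(1/(-7)) = 1/(-⅐) = -7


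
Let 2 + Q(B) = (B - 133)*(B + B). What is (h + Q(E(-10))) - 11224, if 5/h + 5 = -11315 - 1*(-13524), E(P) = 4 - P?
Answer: -32085827/2204 ≈ -14558.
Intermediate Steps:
Q(B) = -2 + 2*B*(-133 + B) (Q(B) = -2 + (B - 133)*(B + B) = -2 + (-133 + B)*(2*B) = -2 + 2*B*(-133 + B))
h = 5/2204 (h = 5/(-5 + (-11315 - 1*(-13524))) = 5/(-5 + (-11315 + 13524)) = 5/(-5 + 2209) = 5/2204 ≈ 0.0022686)
(h + Q(E(-10))) - 11224 = (5/2204 + (-2 - 266*(4 - 1*(-10)) + 2*(4 - 1*(-10))²)) - 11224 = (5/2204 + (-2 - 266*(4 + 10) + 2*(4 + 10)²)) - 11224 = (5/2204 + (-2 - 266*14 + 2*14²)) - 11224 = (5/2204 + (-2 - 3724 + 2*196)) - 11224 = (5/2204 + (-2 - 3724 + 392)) - 11224 = (5/2204 - 3334) - 11224 = -7348131/2204 - 11224 = -32085827/2204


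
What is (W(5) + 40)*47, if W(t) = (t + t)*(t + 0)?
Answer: 4230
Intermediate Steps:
W(t) = 2*t² (W(t) = (2*t)*t = 2*t²)
(W(5) + 40)*47 = (2*5² + 40)*47 = (2*25 + 40)*47 = (50 + 40)*47 = 90*47 = 4230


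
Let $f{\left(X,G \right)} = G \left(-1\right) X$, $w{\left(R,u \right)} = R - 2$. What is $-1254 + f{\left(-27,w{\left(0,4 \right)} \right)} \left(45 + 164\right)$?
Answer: $-12540$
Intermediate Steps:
$w{\left(R,u \right)} = -2 + R$ ($w{\left(R,u \right)} = R - 2 = -2 + R$)
$f{\left(X,G \right)} = - G X$
$-1254 + f{\left(-27,w{\left(0,4 \right)} \right)} \left(45 + 164\right) = -1254 + \left(-1\right) \left(-2 + 0\right) \left(-27\right) \left(45 + 164\right) = -1254 + \left(-1\right) \left(-2\right) \left(-27\right) 209 = -1254 - 11286 = -12540$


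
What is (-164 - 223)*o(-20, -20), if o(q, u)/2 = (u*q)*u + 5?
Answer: 6188130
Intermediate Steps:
o(q, u) = 10 + 2*q*u² (o(q, u) = 2*((u*q)*u + 5) = 2*((q*u)*u + 5) = 2*(q*u² + 5) = 2*(5 + q*u²) = 10 + 2*q*u²)
(-164 - 223)*o(-20, -20) = (-164 - 223)*(10 + 2*(-20)*(-20)²) = -387*(10 + 2*(-20)*400) = -387*(10 - 16000) = -387*(-15990) = 6188130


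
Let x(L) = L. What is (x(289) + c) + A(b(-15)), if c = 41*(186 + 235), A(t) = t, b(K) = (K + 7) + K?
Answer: 17527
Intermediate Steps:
b(K) = 7 + 2*K (b(K) = (7 + K) + K = 7 + 2*K)
c = 17261 (c = 41*421 = 17261)
(x(289) + c) + A(b(-15)) = (289 + 17261) + (7 + 2*(-15)) = 17550 + (7 - 30) = 17550 - 23 = 17527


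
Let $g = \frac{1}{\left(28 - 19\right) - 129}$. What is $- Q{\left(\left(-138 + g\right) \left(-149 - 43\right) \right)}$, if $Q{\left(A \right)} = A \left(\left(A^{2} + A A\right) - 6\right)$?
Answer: $- \frac{4651142294603344}{125} \approx -3.7209 \cdot 10^{13}$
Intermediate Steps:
$g = - \frac{1}{120}$ ($g = \frac{1}{\left(28 - 19\right) - 129} = \frac{1}{9 - 129} = \frac{1}{-120} = - \frac{1}{120} \approx -0.0083333$)
$Q{\left(A \right)} = A \left(-6 + 2 A^{2}\right)$ ($Q{\left(A \right)} = A \left(\left(A^{2} + A^{2}\right) - 6\right) = A \left(2 A^{2} - 6\right) = A \left(-6 + 2 A^{2}\right)$)
$- Q{\left(\left(-138 + g\right) \left(-149 - 43\right) \right)} = - 2 \left(-138 - \frac{1}{120}\right) \left(-149 - 43\right) \left(-3 + \left(\left(-138 - \frac{1}{120}\right) \left(-149 - 43\right)\right)^{2}\right) = - 2 \left(\left(- \frac{16561}{120}\right) \left(-192\right)\right) \left(-3 + \left(\left(- \frac{16561}{120}\right) \left(-192\right)\right)^{2}\right) = - \frac{2 \cdot 132488 \left(-3 + \left(\frac{132488}{5}\right)^{2}\right)}{5} = - \frac{2 \cdot 132488 \left(-3 + \frac{17553070144}{25}\right)}{5} = - \frac{2 \cdot 132488 \cdot 17553070069}{5 \cdot 25} = \left(-1\right) \frac{4651142294603344}{125} = - \frac{4651142294603344}{125}$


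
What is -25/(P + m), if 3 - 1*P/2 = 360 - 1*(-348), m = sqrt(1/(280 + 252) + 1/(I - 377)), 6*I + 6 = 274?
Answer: 18696741000/1054496192999 + 50*I*sqrt(79427999)/1054496192999 ≈ 0.017731 + 4.2258e-7*I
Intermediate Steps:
I = 134/3 (I = -1 + (1/6)*274 = -1 + 137/3 = 134/3 ≈ 44.667)
m = I*sqrt(79427999)/265202 (m = sqrt(1/(280 + 252) + 1/(134/3 - 377)) = sqrt(1/532 + 1/(-997/3)) = sqrt(1/532 - 3/997) = sqrt(-599/530404) = I*sqrt(79427999)/265202 ≈ 0.033605*I)
P = -1410 (P = 6 - 2*(360 - 1*(-348)) = 6 - 2*(360 + 348) = 6 - 2*708 = 6 - 1416 = -1410)
-25/(P + m) = -25/(-1410 + I*sqrt(79427999)/265202)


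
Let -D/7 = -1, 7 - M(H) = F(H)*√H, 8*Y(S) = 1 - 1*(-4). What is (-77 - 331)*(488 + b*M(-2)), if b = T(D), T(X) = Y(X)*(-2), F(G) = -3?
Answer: -195534 + 1530*I*√2 ≈ -1.9553e+5 + 2163.7*I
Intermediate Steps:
Y(S) = 5/8 (Y(S) = (1 - 1*(-4))/8 = (1 + 4)/8 = (⅛)*5 = 5/8)
M(H) = 7 + 3*√H (M(H) = 7 - (-3)*√H = 7 + 3*√H)
D = 7 (D = -7*(-1) = 7)
T(X) = -5/4 (T(X) = (5/8)*(-2) = -5/4)
b = -5/4 ≈ -1.2500
(-77 - 331)*(488 + b*M(-2)) = (-77 - 331)*(488 - 5*(7 + 3*√(-2))/4) = -408*(488 - 5*(7 + 3*(I*√2))/4) = -408*(488 - 5*(7 + 3*I*√2)/4) = -408*(488 + (-35/4 - 15*I*√2/4)) = -408*(1917/4 - 15*I*√2/4) = -195534 + 1530*I*√2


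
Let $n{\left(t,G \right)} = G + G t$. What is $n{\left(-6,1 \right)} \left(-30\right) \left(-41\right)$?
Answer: $-6150$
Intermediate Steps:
$n{\left(-6,1 \right)} \left(-30\right) \left(-41\right) = 1 \left(1 - 6\right) \left(-30\right) \left(-41\right) = 1 \left(-5\right) \left(-30\right) \left(-41\right) = \left(-5\right) \left(-30\right) \left(-41\right) = 150 \left(-41\right) = -6150$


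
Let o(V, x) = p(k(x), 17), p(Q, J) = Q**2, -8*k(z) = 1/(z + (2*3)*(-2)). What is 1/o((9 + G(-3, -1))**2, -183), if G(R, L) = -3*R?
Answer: 2433600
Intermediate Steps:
k(z) = -1/(8*(-12 + z)) (k(z) = -1/(8*(z + (2*3)*(-2))) = -1/(8*(z + 6*(-2))) = -1/(8*(z - 12)) = -1/(8*(-12 + z)))
o(V, x) = (-96 + 8*x)**(-2) (o(V, x) = (-1/(-96 + 8*x))**2 = (-96 + 8*x)**(-2))
1/o((9 + G(-3, -1))**2, -183) = 1/(1/(64*(-12 - 183)**2)) = 1/((1/64)/(-195)**2) = 1/((1/64)*(1/38025)) = 1/(1/2433600) = 2433600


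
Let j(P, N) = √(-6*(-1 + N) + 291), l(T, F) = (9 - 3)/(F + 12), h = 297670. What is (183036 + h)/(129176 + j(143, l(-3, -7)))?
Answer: 310478391280/83432193431 - 1442118*√805/83432193431 ≈ 3.7208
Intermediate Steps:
l(T, F) = 6/(12 + F)
j(P, N) = √(297 - 6*N) (j(P, N) = √((6 - 6*N) + 291) = √(297 - 6*N))
(183036 + h)/(129176 + j(143, l(-3, -7))) = (183036 + 297670)/(129176 + √(297 - 36/(12 - 7))) = 480706/(129176 + √(297 - 36/5)) = 480706/(129176 + √(1449/5)) = 480706/(129176 + 3*√805/5)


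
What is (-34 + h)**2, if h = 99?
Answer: 4225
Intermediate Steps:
(-34 + h)**2 = (-34 + 99)**2 = 65**2 = 4225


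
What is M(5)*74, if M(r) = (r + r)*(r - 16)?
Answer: -8140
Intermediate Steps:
M(r) = 2*r*(-16 + r) (M(r) = (2*r)*(-16 + r) = 2*r*(-16 + r))
M(5)*74 = (2*5*(-16 + 5))*74 = (2*5*(-11))*74 = -110*74 = -8140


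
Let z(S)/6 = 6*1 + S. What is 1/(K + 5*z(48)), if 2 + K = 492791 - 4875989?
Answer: -1/4381580 ≈ -2.2823e-7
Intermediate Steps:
z(S) = 36 + 6*S (z(S) = 6*(6*1 + S) = 6*(6 + S) = 36 + 6*S)
K = -4383200 (K = -2 + (492791 - 4875989) = -2 - 4383198 = -4383200)
1/(K + 5*z(48)) = 1/(-4383200 + 5*(36 + 6*48)) = 1/(-4383200 + 5*(36 + 288)) = 1/(-4383200 + 5*324) = 1/(-4383200 + 1620) = 1/(-4381580) = -1/4381580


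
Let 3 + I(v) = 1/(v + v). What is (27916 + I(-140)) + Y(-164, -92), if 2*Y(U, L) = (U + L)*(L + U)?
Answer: 16990679/280 ≈ 60681.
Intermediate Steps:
I(v) = -3 + 1/(2*v) (I(v) = -3 + 1/(v + v) = -3 + 1/(2*v))
Y(U, L) = (L + U)²/2 (Y(U, L) = ((U + L)*(L + U))/2 = ((L + U)*(L + U))/2 = (L + U)²/2)
(27916 + I(-140)) + Y(-164, -92) = (27916 + (-3 + (½)/(-140))) + (-92 - 164)²/2 = (27916 + (-3 + (½)*(-1/140))) + (½)*(-256)² = (27916 + (-3 - 1/280)) + (½)*65536 = (27916 - 841/280) + 32768 = 7815639/280 + 32768 = 16990679/280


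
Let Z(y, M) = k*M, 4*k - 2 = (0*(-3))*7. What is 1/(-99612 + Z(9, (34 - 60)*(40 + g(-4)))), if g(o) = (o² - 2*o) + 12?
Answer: -1/100600 ≈ -9.9404e-6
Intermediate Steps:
k = ½ (k = ½ + ((0*(-3))*7)/4 = ½ + (0*7)/4 = ½ + (¼)*0 = ½ + 0 = ½ ≈ 0.50000)
g(o) = 12 + o² - 2*o
Z(y, M) = M/2
1/(-99612 + Z(9, (34 - 60)*(40 + g(-4)))) = 1/(-99612 + ((34 - 60)*(40 + (12 + (-4)² - 2*(-4))))/2) = 1/(-99612 + (-26*(40 + (12 + 16 + 8)))/2) = 1/(-99612 + (-26*(40 + 36))/2) = 1/(-99612 + (-26*76)/2) = 1/(-99612 + (½)*(-1976)) = 1/(-99612 - 988) = 1/(-100600) = -1/100600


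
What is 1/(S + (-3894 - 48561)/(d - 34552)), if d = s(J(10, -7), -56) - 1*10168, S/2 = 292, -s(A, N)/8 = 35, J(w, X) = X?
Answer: 3000/1755497 ≈ 0.0017089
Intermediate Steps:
s(A, N) = -280 (s(A, N) = -8*35 = -280)
S = 584 (S = 2*292 = 584)
d = -10448 (d = -280 - 1*10168 = -280 - 10168 = -10448)
1/(S + (-3894 - 48561)/(d - 34552)) = 1/(584 + (-3894 - 48561)/(-10448 - 34552)) = 1/(584 - 52455/(-45000)) = 1/(584 - 52455*(-1/45000)) = 1/(584 + 3497/3000) = 1/(1755497/3000) = 3000/1755497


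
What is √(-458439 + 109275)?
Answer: 6*I*√9699 ≈ 590.9*I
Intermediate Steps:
√(-458439 + 109275) = √(-349164) = 6*I*√9699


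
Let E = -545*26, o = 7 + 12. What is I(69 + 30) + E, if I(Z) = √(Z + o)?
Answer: -14170 + √118 ≈ -14159.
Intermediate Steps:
o = 19
I(Z) = √(19 + Z) (I(Z) = √(Z + 19) = √(19 + Z))
E = -14170
I(69 + 30) + E = √(19 + (69 + 30)) - 14170 = √(19 + 99) - 14170 = √118 - 14170 = -14170 + √118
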